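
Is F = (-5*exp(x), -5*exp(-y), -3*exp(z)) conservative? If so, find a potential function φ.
Yes, F is conservative. φ = -5*exp(x) - 3*exp(z) + 5*exp(-y)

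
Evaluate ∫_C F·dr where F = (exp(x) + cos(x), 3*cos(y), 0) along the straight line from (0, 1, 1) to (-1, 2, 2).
-4*sin(1) - 1 + exp(-1) + 3*sin(2)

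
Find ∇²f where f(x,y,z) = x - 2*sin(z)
2*sin(z)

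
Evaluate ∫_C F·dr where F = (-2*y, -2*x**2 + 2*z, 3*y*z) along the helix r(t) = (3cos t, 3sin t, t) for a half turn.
-12 + 18*pi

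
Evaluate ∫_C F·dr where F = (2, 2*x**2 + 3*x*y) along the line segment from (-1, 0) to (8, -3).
-57/2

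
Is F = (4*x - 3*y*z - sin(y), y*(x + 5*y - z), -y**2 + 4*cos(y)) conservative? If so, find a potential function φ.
No, ∇×F = (-y - 4*sin(y), -3*y, y + 3*z + cos(y)) ≠ 0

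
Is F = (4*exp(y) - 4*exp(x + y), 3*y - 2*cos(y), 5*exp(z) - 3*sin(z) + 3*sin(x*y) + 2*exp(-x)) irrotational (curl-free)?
No, ∇×F = (3*x*cos(x*y), -3*y*cos(x*y) + 2*exp(-x), -4*exp(y) + 4*exp(x + y))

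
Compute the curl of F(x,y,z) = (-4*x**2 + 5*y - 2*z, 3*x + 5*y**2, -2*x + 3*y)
(3, 0, -2)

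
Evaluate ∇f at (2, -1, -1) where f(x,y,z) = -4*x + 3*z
(-4, 0, 3)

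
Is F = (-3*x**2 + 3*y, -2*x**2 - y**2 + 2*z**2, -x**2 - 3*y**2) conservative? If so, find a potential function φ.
No, ∇×F = (-6*y - 4*z, 2*x, -4*x - 3) ≠ 0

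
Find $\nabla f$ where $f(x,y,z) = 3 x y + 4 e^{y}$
(3*y, 3*x + 4*exp(y), 0)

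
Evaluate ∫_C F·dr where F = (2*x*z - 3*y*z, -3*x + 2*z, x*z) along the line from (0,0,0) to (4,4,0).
-24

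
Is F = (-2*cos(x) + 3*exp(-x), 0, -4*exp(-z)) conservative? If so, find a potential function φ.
Yes, F is conservative. φ = -2*sin(x) + 4*exp(-z) - 3*exp(-x)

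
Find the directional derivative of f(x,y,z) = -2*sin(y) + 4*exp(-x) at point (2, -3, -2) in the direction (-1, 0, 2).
4*sqrt(5)*exp(-2)/5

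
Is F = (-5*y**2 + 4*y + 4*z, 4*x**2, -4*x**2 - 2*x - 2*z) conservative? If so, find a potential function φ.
No, ∇×F = (0, 8*x + 6, 8*x + 10*y - 4) ≠ 0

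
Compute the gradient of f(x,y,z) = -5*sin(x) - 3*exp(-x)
(-5*cos(x) + 3*exp(-x), 0, 0)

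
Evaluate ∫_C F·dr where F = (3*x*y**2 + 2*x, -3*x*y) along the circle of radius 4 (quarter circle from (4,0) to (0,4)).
-272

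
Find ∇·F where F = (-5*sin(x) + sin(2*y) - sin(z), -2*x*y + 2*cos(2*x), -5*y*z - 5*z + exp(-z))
-2*x - 5*y - 5*cos(x) - 5 - exp(-z)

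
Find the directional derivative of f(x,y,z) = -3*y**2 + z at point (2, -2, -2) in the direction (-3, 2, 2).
26*sqrt(17)/17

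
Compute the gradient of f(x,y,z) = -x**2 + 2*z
(-2*x, 0, 2)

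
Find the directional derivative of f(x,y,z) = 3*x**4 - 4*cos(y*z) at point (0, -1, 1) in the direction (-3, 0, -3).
-2*sqrt(2)*sin(1)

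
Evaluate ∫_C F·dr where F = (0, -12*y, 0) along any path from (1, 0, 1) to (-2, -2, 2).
-24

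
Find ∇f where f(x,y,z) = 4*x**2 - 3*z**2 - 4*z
(8*x, 0, -6*z - 4)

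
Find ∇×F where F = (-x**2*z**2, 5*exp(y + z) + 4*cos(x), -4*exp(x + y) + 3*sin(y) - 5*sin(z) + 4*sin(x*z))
(-4*exp(x + y) - 5*exp(y + z) + 3*cos(y), -2*x**2*z - 4*z*cos(x*z) + 4*exp(x + y), -4*sin(x))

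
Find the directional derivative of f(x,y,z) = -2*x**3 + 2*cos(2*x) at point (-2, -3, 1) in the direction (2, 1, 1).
4*sqrt(6)*(-6 + sin(4))/3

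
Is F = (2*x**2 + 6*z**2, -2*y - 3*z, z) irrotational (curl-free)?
No, ∇×F = (3, 12*z, 0)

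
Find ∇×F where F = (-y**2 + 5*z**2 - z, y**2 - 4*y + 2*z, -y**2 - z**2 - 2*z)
(-2*y - 2, 10*z - 1, 2*y)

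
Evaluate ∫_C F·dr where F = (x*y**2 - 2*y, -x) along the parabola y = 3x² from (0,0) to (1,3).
-5/2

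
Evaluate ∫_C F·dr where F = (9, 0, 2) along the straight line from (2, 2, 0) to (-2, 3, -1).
-38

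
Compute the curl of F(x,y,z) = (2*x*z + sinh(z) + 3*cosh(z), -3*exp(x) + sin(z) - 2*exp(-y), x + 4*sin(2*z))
(-cos(z), 2*x + 3*sinh(z) + cosh(z) - 1, -3*exp(x))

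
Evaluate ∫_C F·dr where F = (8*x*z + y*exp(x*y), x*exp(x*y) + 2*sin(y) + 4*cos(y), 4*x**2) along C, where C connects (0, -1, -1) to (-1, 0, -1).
-6 + 2*cos(1) + 4*sin(1)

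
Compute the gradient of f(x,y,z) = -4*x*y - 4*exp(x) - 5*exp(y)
(-4*y - 4*exp(x), -4*x - 5*exp(y), 0)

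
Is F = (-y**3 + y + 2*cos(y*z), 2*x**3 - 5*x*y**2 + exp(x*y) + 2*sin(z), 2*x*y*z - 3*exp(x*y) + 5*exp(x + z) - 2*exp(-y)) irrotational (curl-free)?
No, ∇×F = (2*x*z - 3*x*exp(x*y) - 2*cos(z) + 2*exp(-y), -2*y*z + 3*y*exp(x*y) - 2*y*sin(y*z) - 5*exp(x + z), 6*x**2 - 2*y**2 + y*exp(x*y) + 2*z*sin(y*z) - 1)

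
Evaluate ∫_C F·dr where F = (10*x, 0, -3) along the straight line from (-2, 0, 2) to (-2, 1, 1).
3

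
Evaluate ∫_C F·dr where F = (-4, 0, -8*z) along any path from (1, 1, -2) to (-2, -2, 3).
-8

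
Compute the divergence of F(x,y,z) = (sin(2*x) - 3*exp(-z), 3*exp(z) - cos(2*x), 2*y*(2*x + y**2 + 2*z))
4*y + 2*cos(2*x)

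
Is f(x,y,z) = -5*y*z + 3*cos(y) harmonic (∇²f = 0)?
No, ∇²f = -3*cos(y)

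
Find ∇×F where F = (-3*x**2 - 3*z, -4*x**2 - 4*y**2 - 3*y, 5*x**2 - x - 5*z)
(0, -10*x - 2, -8*x)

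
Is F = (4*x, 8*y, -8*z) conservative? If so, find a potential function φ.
Yes, F is conservative. φ = 2*x**2 + 4*y**2 - 4*z**2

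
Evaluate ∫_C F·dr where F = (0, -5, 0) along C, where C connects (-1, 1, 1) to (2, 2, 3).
-5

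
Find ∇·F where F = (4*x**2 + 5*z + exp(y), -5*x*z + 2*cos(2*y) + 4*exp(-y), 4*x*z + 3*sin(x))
12*x - 4*sin(2*y) - 4*exp(-y)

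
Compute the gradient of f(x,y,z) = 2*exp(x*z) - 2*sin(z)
(2*z*exp(x*z), 0, 2*x*exp(x*z) - 2*cos(z))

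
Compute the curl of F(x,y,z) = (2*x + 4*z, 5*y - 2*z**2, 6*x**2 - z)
(4*z, 4 - 12*x, 0)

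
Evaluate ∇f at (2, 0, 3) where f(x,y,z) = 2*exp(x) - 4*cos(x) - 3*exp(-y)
(4*sin(2) + 2*exp(2), 3, 0)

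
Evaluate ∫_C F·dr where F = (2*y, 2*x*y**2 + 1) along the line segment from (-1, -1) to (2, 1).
8/3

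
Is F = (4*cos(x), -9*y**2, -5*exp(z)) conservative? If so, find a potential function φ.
Yes, F is conservative. φ = -3*y**3 - 5*exp(z) + 4*sin(x)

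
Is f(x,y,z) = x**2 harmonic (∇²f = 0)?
No, ∇²f = 2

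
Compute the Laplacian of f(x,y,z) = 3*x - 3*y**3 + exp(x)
-18*y + exp(x)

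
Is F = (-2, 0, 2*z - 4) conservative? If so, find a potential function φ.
Yes, F is conservative. φ = -2*x + z**2 - 4*z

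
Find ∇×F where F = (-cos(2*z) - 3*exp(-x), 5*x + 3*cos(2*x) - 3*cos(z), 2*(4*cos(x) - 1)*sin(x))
(-3*sin(z), 2*sin(2*z) + 2*cos(x) - 8*cos(2*x), 5 - 6*sin(2*x))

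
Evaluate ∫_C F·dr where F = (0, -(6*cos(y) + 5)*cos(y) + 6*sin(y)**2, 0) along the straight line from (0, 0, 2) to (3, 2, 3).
-(6*cos(2) + 5)*sin(2)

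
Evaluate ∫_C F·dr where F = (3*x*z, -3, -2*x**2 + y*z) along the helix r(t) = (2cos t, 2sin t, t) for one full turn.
-6*pi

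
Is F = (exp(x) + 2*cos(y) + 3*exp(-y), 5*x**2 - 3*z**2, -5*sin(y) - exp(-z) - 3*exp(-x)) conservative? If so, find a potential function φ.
No, ∇×F = (6*z - 5*cos(y), -3*exp(-x), 10*x + 2*sin(y) + 3*exp(-y)) ≠ 0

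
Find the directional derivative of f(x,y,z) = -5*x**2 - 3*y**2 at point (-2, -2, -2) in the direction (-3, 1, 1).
-48*sqrt(11)/11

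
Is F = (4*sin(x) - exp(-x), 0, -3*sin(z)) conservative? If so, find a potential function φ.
Yes, F is conservative. φ = -4*cos(x) + 3*cos(z) + exp(-x)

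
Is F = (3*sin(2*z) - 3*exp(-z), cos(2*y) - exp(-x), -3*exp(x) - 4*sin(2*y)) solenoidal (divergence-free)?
No, ∇·F = -2*sin(2*y)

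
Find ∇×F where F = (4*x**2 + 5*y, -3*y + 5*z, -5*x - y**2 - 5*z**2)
(-2*y - 5, 5, -5)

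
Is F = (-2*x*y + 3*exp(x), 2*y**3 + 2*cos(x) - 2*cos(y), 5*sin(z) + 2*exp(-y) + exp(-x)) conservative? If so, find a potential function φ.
No, ∇×F = (-2*exp(-y), exp(-x), 2*x - 2*sin(x)) ≠ 0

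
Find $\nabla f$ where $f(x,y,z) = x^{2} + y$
(2*x, 1, 0)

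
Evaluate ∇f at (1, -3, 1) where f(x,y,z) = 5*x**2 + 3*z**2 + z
(10, 0, 7)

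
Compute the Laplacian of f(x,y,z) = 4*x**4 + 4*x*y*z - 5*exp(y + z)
48*x**2 - 10*exp(y + z)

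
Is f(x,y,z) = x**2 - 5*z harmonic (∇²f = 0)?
No, ∇²f = 2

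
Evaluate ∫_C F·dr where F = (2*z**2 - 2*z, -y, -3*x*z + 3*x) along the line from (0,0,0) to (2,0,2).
-2/3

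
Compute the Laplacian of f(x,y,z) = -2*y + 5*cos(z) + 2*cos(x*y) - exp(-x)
-2*x**2*cos(x*y) - 2*y**2*cos(x*y) - 5*cos(z) - exp(-x)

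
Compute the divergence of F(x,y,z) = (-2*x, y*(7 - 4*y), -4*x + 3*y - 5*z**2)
-8*y - 10*z + 5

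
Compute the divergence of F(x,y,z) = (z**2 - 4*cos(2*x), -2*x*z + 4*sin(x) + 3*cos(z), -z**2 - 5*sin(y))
-2*z + 8*sin(2*x)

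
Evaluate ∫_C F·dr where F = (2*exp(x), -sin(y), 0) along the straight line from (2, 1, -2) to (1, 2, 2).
-2*exp(2) - cos(1) + cos(2) + 2*E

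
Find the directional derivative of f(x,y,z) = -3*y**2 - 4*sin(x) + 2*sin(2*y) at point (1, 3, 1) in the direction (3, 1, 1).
2*sqrt(11)*(-9 - 6*cos(1) + 2*cos(6))/11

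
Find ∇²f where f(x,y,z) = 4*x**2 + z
8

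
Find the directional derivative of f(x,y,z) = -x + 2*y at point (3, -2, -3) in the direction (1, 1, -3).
sqrt(11)/11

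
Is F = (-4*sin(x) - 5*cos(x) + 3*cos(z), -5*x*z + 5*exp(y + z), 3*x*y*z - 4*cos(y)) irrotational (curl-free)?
No, ∇×F = (3*x*z + 5*x - 5*exp(y + z) + 4*sin(y), -3*y*z - 3*sin(z), -5*z)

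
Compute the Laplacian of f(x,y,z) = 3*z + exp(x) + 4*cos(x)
exp(x) - 4*cos(x)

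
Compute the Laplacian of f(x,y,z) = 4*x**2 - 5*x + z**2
10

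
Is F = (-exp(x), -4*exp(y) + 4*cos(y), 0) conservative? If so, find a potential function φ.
Yes, F is conservative. φ = -exp(x) - 4*exp(y) + 4*sin(y)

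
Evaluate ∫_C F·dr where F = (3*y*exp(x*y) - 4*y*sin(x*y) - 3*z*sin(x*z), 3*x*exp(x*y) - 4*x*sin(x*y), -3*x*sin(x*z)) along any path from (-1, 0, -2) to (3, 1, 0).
-4 + 4*cos(3) - 3*cos(2) + 3*exp(3)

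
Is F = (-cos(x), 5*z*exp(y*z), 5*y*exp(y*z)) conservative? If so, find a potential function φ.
Yes, F is conservative. φ = 5*exp(y*z) - sin(x)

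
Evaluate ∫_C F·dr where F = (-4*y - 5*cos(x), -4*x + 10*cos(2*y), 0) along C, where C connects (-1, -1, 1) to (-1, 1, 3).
8 + 10*sin(2)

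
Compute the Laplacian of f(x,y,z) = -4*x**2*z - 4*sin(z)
-8*z + 4*sin(z)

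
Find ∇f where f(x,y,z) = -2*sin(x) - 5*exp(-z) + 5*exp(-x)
(-2*cos(x) - 5*exp(-x), 0, 5*exp(-z))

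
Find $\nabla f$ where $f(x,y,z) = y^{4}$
(0, 4*y**3, 0)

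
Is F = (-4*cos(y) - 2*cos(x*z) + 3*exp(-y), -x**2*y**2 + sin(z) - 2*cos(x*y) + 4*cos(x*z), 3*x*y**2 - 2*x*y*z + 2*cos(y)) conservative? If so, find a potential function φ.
No, ∇×F = (6*x*y - 2*x*z + 4*x*sin(x*z) - 2*sin(y) - cos(z), 2*x*sin(x*z) - 3*y**2 + 2*y*z, -2*x*y**2 + 2*y*sin(x*y) - 4*z*sin(x*z) - 4*sin(y) + 3*exp(-y)) ≠ 0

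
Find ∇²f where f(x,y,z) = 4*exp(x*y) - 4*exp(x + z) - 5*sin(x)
4*x**2*exp(x*y) + 4*y**2*exp(x*y) - 8*exp(x + z) + 5*sin(x)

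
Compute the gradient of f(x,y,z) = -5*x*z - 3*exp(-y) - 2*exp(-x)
(-5*z + 2*exp(-x), 3*exp(-y), -5*x)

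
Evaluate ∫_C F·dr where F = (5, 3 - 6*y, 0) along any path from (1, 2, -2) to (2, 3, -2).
-7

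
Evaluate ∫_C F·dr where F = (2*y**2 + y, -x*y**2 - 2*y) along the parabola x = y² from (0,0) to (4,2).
164/15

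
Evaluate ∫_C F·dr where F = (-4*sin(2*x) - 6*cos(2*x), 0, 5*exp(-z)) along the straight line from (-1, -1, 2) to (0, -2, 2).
-3*sin(2) - 2*cos(2) + 2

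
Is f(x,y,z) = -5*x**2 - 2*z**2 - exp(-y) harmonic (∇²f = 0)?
No, ∇²f = -14 - exp(-y)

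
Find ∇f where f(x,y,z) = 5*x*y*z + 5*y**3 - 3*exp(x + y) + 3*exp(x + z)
(5*y*z - 3*exp(x + y) + 3*exp(x + z), 5*x*z + 15*y**2 - 3*exp(x + y), 5*x*y + 3*exp(x + z))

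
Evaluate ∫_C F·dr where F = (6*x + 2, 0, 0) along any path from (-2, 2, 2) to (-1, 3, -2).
-7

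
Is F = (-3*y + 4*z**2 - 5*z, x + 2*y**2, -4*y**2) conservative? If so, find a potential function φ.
No, ∇×F = (-8*y, 8*z - 5, 4) ≠ 0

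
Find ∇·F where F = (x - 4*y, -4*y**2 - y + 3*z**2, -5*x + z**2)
-8*y + 2*z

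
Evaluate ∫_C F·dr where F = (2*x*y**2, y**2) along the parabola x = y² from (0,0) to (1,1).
1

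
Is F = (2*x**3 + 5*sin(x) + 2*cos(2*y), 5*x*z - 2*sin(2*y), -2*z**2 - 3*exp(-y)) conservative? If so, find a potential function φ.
No, ∇×F = (-5*x + 3*exp(-y), 0, 5*z + 4*sin(2*y)) ≠ 0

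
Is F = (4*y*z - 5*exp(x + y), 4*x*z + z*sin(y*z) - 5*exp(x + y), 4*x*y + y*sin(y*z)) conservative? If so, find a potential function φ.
Yes, F is conservative. φ = 4*x*y*z - 5*exp(x + y) - cos(y*z)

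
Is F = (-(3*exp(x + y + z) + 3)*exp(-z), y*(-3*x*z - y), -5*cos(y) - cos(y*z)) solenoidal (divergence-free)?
No, ∇·F = -3*x*z + y*sin(y*z) - 2*y - 3*exp(x + y)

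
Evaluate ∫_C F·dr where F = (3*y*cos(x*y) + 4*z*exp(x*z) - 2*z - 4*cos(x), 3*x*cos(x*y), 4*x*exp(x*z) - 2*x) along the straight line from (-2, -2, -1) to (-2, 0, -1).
-3*sin(4)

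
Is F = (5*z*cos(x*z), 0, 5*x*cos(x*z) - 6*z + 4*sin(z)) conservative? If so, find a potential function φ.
Yes, F is conservative. φ = -3*z**2 + 5*sin(x*z) - 4*cos(z)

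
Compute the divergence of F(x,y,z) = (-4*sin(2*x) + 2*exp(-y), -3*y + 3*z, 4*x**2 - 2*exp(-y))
16*sin(x)**2 - 11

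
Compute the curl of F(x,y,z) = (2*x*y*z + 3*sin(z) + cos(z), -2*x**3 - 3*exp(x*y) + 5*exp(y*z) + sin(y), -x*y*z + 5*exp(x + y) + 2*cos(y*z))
(-x*z - 5*y*exp(y*z) - 2*z*sin(y*z) + 5*exp(x + y), 2*x*y + y*z - 5*exp(x + y) - sin(z) + 3*cos(z), -6*x**2 - 2*x*z - 3*y*exp(x*y))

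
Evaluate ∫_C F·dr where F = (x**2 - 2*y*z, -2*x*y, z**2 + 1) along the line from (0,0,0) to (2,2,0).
-8/3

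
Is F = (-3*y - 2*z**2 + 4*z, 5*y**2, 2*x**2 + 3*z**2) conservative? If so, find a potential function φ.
No, ∇×F = (0, -4*x - 4*z + 4, 3) ≠ 0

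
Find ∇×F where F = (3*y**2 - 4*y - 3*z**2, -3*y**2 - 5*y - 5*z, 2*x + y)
(6, -6*z - 2, 4 - 6*y)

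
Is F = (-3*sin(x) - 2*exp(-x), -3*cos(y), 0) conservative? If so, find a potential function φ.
Yes, F is conservative. φ = -3*sin(y) + 3*cos(x) + 2*exp(-x)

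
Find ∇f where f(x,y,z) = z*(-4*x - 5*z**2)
(-4*z, 0, -4*x - 15*z**2)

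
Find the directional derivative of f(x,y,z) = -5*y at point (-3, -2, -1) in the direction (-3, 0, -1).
0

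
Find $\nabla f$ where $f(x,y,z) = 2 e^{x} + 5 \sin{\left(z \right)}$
(2*exp(x), 0, 5*cos(z))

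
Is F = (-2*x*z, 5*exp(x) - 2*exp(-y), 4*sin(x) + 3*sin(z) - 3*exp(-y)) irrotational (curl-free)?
No, ∇×F = (3*exp(-y), -2*x - 4*cos(x), 5*exp(x))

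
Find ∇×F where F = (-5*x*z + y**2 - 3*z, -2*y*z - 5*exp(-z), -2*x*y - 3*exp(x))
(-2*x + 2*y - 5*exp(-z), -5*x + 2*y + 3*exp(x) - 3, -2*y)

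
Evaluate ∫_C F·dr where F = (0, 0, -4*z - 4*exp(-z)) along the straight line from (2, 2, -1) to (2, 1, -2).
-4*E - 6 + 4*exp(2)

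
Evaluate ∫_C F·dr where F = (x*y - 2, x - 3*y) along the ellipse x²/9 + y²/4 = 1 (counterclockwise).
6*pi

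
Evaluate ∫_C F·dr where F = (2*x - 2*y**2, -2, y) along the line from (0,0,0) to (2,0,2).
4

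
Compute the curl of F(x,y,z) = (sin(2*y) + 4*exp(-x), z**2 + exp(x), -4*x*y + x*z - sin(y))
(-4*x - 2*z - cos(y), 4*y - z, exp(x) - 2*cos(2*y))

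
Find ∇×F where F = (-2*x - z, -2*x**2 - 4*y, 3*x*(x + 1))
(0, -6*x - 4, -4*x)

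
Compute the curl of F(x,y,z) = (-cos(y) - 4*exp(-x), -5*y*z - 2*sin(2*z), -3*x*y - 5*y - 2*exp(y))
(-3*x + 5*y - 2*exp(y) + 4*cos(2*z) - 5, 3*y, -sin(y))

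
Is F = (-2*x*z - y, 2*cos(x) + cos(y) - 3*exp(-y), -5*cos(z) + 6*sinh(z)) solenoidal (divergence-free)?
No, ∇·F = -2*z - sin(y) + 5*sin(z) + 6*cosh(z) + 3*exp(-y)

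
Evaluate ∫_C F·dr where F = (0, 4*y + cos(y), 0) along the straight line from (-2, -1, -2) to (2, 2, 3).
sin(1) + sin(2) + 6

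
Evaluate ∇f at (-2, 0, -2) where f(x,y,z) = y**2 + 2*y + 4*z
(0, 2, 4)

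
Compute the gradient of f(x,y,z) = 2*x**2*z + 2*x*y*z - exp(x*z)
(z*(4*x + 2*y - exp(x*z)), 2*x*z, x*(2*x + 2*y - exp(x*z)))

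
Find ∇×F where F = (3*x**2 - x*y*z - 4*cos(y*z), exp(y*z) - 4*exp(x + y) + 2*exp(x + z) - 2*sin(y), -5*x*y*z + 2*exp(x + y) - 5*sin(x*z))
(-5*x*z - y*exp(y*z) + 2*exp(x + y) - 2*exp(x + z), -x*y + 5*y*z + 4*y*sin(y*z) + 5*z*cos(x*z) - 2*exp(x + y), x*z - 4*z*sin(y*z) - 4*exp(x + y) + 2*exp(x + z))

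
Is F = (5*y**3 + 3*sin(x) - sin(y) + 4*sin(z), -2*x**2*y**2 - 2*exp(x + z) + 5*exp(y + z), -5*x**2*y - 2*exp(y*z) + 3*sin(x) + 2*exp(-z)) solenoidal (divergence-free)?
No, ∇·F = -4*x**2*y - 2*y*exp(y*z) + 5*exp(y + z) + 3*cos(x) - 2*exp(-z)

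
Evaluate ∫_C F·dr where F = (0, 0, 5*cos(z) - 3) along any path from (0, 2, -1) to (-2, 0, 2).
-9 + 5*sin(1) + 5*sin(2)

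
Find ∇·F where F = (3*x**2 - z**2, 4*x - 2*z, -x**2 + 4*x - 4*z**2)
6*x - 8*z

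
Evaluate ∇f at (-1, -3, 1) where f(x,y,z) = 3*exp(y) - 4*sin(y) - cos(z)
(0, 3*exp(-3) - 4*cos(3), sin(1))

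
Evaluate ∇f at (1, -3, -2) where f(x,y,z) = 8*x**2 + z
(16, 0, 1)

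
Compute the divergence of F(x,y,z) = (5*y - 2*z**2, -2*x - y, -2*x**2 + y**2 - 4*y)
-1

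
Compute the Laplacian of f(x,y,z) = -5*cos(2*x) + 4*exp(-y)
20*cos(2*x) + 4*exp(-y)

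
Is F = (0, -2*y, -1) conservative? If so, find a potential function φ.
Yes, F is conservative. φ = -y**2 - z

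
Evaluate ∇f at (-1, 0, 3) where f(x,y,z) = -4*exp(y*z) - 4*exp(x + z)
(-4*exp(2), -12, -4*exp(2))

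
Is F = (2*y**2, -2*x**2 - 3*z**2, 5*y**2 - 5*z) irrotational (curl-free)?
No, ∇×F = (10*y + 6*z, 0, -4*x - 4*y)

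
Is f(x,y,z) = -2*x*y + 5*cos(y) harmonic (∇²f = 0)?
No, ∇²f = -5*cos(y)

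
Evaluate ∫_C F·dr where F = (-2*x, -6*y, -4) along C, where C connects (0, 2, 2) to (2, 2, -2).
12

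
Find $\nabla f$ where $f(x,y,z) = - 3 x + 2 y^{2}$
(-3, 4*y, 0)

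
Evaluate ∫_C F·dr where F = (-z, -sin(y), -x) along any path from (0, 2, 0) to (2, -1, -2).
-cos(2) + cos(1) + 4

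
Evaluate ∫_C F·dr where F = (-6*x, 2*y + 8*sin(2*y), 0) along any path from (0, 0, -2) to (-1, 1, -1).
2 - 4*cos(2)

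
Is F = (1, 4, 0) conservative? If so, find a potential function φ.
Yes, F is conservative. φ = x + 4*y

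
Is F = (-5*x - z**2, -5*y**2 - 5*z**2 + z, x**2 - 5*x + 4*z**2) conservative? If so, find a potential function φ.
No, ∇×F = (10*z - 1, -2*x - 2*z + 5, 0) ≠ 0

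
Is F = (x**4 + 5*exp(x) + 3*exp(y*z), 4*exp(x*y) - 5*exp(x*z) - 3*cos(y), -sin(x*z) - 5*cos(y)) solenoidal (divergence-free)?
No, ∇·F = 4*x**3 + 4*x*exp(x*y) - x*cos(x*z) + 5*exp(x) + 3*sin(y)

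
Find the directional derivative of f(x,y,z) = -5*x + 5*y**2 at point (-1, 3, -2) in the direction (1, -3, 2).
-95*sqrt(14)/14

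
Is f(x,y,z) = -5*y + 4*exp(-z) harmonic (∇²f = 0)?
No, ∇²f = 4*exp(-z)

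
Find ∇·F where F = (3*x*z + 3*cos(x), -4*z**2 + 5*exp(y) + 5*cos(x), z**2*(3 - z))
-3*z**2 + 9*z + 5*exp(y) - 3*sin(x)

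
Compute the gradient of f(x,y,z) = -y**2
(0, -2*y, 0)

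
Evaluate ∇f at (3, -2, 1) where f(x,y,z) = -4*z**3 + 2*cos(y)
(0, 2*sin(2), -12)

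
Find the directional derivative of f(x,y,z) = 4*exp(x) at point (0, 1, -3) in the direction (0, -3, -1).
0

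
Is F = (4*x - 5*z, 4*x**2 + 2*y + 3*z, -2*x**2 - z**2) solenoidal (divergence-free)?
No, ∇·F = 6 - 2*z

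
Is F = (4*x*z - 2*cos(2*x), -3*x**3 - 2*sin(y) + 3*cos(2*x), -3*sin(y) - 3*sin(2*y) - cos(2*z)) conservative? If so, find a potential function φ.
No, ∇×F = (-3*cos(y) - 6*cos(2*y), 4*x, -9*x**2 - 6*sin(2*x)) ≠ 0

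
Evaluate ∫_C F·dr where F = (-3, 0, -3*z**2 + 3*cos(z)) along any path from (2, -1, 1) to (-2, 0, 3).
-14 - 3*sin(1) + 3*sin(3)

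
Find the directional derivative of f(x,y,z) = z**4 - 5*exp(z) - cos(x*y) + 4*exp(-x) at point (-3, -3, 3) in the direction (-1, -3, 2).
3*sqrt(14)*(-exp(3) + 2*sin(9) + 36)/7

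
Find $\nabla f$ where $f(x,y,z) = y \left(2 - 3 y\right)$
(0, 2 - 6*y, 0)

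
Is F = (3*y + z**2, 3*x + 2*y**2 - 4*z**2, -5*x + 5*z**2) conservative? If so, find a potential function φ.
No, ∇×F = (8*z, 2*z + 5, 0) ≠ 0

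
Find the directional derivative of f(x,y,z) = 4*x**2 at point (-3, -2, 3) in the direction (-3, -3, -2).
36*sqrt(22)/11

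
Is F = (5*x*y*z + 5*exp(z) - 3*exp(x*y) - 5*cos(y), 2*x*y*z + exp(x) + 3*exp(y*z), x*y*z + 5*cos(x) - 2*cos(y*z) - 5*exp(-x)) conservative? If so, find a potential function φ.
No, ∇×F = (-2*x*y + x*z - 3*y*exp(y*z) + 2*z*sin(y*z), 5*x*y - y*z + 5*exp(z) + 5*sin(x) - 5*exp(-x), -5*x*z + 3*x*exp(x*y) + 2*y*z + exp(x) - 5*sin(y)) ≠ 0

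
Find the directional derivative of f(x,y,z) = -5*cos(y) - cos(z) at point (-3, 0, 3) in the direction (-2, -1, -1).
-sqrt(6)*sin(3)/6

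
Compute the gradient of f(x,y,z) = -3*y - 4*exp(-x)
(4*exp(-x), -3, 0)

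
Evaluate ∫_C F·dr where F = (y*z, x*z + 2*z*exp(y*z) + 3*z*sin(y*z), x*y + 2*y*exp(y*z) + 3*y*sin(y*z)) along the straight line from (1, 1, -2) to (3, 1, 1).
-3*cos(1) + 3*cos(2) - 2*exp(-2) + 5 + 2*E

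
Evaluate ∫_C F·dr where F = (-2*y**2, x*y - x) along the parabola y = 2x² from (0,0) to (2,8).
-32/3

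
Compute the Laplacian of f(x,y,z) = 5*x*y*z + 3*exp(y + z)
6*exp(y + z)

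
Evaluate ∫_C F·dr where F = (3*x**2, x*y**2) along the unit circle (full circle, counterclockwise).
pi/4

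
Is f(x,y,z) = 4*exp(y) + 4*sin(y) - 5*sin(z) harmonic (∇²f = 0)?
No, ∇²f = 4*exp(y) - 4*sin(y) + 5*sin(z)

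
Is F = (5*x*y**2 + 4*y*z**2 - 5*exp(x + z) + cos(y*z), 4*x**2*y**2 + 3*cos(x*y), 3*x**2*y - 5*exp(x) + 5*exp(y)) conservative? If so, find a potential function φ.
No, ∇×F = (3*x**2 + 5*exp(y), -6*x*y + 8*y*z - y*sin(y*z) + 5*exp(x) - 5*exp(x + z), 8*x*y**2 - 10*x*y - 3*y*sin(x*y) - 4*z**2 + z*sin(y*z)) ≠ 0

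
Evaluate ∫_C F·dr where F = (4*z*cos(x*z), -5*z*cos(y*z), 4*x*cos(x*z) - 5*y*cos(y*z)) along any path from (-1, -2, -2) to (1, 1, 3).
5*sin(4) - 4*sin(2) - sin(3)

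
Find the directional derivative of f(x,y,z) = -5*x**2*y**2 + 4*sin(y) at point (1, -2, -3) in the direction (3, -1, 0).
-2*sqrt(10)*(cos(2) + 35)/5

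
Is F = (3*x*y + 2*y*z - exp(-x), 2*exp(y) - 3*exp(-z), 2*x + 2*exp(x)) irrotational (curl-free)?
No, ∇×F = (-3*exp(-z), 2*y - 2*exp(x) - 2, -3*x - 2*z)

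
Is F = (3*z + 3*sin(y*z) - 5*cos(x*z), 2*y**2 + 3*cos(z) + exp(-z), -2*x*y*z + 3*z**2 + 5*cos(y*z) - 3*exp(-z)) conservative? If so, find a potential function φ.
No, ∇×F = (-2*x*z - 5*z*sin(y*z) + 3*sin(z) + exp(-z), 5*x*sin(x*z) + 2*y*z + 3*y*cos(y*z) + 3, -3*z*cos(y*z)) ≠ 0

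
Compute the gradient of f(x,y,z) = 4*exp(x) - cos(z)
(4*exp(x), 0, sin(z))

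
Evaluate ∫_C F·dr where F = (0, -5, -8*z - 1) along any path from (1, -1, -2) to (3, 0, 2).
-9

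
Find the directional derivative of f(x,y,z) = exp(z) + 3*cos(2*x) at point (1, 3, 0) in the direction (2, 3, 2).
2*sqrt(17)*(1 - 6*sin(2))/17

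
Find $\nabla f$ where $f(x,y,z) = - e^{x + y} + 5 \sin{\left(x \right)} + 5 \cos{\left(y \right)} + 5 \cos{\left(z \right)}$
(-exp(x + y) + 5*cos(x), -exp(x + y) - 5*sin(y), -5*sin(z))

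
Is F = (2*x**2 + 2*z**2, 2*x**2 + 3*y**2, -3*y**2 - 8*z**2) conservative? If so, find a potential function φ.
No, ∇×F = (-6*y, 4*z, 4*x) ≠ 0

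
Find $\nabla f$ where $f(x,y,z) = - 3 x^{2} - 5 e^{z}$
(-6*x, 0, -5*exp(z))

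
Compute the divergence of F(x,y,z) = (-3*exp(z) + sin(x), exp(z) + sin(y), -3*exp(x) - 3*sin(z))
cos(x) + cos(y) - 3*cos(z)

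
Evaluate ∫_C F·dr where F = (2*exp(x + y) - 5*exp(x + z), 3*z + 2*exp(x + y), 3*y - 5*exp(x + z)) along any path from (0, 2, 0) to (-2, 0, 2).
-4*sinh(2)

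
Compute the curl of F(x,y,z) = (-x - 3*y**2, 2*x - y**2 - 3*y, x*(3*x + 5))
(0, -6*x - 5, 6*y + 2)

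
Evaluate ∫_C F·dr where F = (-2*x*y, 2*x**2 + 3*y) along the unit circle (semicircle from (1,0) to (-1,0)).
0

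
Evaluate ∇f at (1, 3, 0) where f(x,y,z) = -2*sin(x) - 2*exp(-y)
(-2*cos(1), 2*exp(-3), 0)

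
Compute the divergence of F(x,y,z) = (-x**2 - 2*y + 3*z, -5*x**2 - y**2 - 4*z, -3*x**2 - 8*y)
-2*x - 2*y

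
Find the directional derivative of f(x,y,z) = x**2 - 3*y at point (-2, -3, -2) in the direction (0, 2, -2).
-3*sqrt(2)/2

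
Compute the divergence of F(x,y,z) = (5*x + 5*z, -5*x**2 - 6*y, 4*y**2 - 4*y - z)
-2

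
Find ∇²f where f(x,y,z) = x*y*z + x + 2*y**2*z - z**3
-2*z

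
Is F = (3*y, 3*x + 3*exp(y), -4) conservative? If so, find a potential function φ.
Yes, F is conservative. φ = 3*x*y - 4*z + 3*exp(y)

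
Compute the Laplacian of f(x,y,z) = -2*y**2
-4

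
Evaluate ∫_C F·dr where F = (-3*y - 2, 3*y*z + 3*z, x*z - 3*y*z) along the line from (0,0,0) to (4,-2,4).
184/3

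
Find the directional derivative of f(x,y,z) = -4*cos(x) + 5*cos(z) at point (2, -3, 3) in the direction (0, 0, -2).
5*sin(3)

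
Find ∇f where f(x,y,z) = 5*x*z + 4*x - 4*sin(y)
(5*z + 4, -4*cos(y), 5*x)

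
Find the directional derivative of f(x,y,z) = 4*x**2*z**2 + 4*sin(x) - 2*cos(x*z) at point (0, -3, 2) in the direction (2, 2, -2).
4*sqrt(3)/3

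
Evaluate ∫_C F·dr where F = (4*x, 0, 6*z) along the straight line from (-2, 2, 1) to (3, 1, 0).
7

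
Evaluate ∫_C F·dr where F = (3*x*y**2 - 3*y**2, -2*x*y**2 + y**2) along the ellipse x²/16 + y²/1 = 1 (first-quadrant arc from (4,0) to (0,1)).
-11/3 - pi/2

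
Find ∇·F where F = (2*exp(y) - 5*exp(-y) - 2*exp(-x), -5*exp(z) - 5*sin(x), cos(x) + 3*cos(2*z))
-6*sin(2*z) + 2*exp(-x)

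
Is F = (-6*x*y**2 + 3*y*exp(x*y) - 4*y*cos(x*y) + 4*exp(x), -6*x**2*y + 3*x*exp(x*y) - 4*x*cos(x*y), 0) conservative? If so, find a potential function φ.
Yes, F is conservative. φ = -3*x**2*y**2 + 4*exp(x) + 3*exp(x*y) - 4*sin(x*y)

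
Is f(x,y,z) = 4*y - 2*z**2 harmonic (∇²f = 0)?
No, ∇²f = -4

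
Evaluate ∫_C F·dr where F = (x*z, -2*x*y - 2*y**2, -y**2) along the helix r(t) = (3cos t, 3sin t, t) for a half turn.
-36 - 9*pi/4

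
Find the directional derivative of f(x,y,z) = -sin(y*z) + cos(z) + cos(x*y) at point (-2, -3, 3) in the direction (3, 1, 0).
sqrt(10)*(11*sin(6) - 3*cos(9))/10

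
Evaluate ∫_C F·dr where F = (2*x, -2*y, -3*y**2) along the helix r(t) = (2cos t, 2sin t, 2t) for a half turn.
-12*pi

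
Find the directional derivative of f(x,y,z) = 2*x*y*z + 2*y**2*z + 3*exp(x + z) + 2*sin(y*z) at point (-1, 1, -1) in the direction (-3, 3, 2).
-sqrt(22)*(3 + 2*exp(2)*cos(1))*exp(-2)/22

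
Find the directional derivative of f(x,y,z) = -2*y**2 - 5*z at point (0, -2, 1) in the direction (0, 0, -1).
5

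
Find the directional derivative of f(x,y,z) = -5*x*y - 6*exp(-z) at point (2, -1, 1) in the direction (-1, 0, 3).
sqrt(10)*(18 - 5*E)*exp(-1)/10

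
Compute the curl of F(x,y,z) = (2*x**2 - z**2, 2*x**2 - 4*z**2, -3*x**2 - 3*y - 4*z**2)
(8*z - 3, 6*x - 2*z, 4*x)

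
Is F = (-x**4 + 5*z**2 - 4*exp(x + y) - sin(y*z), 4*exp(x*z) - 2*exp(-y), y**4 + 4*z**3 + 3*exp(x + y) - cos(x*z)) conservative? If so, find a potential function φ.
No, ∇×F = (-4*x*exp(x*z) + 4*y**3 + 3*exp(x + y), -y*cos(y*z) - z*sin(x*z) + 10*z - 3*exp(x + y), 4*z*exp(x*z) + z*cos(y*z) + 4*exp(x + y)) ≠ 0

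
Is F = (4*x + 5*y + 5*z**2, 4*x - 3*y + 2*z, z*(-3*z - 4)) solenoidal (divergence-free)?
No, ∇·F = -6*z - 3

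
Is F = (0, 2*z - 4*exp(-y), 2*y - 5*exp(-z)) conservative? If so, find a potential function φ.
Yes, F is conservative. φ = 2*y*z + 5*exp(-z) + 4*exp(-y)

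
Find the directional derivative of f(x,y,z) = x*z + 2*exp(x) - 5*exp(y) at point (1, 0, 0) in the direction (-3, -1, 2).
sqrt(14)*(7 - 6*E)/14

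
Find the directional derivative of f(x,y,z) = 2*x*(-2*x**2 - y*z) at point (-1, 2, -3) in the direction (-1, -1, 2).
7*sqrt(6)/3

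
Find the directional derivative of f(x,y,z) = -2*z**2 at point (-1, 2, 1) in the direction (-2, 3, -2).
8*sqrt(17)/17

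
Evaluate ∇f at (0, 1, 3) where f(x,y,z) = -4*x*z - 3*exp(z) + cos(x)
(-12, 0, -3*exp(3))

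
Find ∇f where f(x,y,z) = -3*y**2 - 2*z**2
(0, -6*y, -4*z)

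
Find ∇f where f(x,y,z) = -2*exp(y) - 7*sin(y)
(0, -2*exp(y) - 7*cos(y), 0)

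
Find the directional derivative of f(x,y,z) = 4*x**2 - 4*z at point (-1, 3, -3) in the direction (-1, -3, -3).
20*sqrt(19)/19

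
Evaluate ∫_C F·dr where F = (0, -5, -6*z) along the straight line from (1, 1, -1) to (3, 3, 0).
-7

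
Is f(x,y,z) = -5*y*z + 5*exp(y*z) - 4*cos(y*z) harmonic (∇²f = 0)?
No, ∇²f = (y**2 + z**2)*(5*exp(y*z) + 4*cos(y*z))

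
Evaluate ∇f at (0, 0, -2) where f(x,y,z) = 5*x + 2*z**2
(5, 0, -8)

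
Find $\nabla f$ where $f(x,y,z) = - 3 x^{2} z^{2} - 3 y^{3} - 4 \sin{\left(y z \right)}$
(-6*x*z**2, -9*y**2 - 4*z*cos(y*z), -6*x**2*z - 4*y*cos(y*z))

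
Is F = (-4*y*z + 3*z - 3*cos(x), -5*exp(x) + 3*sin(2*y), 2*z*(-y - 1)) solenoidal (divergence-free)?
No, ∇·F = -2*y + 3*sin(x) + 6*cos(2*y) - 2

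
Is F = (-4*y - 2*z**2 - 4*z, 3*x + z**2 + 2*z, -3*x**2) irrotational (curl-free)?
No, ∇×F = (-2*z - 2, 6*x - 4*z - 4, 7)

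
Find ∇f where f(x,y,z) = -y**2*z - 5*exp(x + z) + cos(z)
(-5*exp(x + z), -2*y*z, -y**2 - 5*exp(x + z) - sin(z))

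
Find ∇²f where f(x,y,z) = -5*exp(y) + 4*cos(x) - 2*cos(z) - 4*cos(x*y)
4*x**2*cos(x*y) + 4*y**2*cos(x*y) - 5*exp(y) - 4*cos(x) + 2*cos(z)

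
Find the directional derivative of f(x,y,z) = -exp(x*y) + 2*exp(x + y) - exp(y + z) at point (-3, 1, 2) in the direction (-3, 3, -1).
2*sqrt(19)*(6 - exp(6))*exp(-3)/19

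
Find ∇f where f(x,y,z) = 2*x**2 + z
(4*x, 0, 1)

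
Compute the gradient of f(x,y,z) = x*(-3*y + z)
(-3*y + z, -3*x, x)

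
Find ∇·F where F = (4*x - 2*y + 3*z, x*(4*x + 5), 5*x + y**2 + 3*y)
4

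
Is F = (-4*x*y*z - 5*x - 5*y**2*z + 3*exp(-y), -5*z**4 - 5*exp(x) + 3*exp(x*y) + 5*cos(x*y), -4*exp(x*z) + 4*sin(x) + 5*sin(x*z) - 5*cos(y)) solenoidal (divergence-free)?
No, ∇·F = 3*x*exp(x*y) - 4*x*exp(x*z) - 5*x*sin(x*y) + 5*x*cos(x*z) - 4*y*z - 5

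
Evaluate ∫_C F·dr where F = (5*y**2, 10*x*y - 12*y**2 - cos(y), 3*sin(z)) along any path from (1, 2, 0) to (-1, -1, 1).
-3*cos(1) + sin(1) + sin(2) + 14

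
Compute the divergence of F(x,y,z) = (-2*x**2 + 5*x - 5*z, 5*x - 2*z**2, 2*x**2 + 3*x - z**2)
-4*x - 2*z + 5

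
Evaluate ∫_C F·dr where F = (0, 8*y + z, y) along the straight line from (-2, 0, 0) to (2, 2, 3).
22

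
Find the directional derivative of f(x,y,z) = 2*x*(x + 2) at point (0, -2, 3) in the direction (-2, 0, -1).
-8*sqrt(5)/5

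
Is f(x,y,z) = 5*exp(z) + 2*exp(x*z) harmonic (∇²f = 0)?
No, ∇²f = 2*x**2*exp(x*z) + 2*z**2*exp(x*z) + 5*exp(z)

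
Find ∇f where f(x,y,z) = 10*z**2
(0, 0, 20*z)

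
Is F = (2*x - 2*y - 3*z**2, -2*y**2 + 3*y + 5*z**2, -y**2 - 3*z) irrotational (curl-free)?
No, ∇×F = (-2*y - 10*z, -6*z, 2)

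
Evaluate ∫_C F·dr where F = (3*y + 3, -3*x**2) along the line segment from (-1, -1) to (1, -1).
0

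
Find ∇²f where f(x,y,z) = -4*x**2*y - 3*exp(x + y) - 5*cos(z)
-8*y - 6*exp(x + y) + 5*cos(z)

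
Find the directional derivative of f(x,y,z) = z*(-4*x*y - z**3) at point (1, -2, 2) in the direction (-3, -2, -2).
16*sqrt(17)/17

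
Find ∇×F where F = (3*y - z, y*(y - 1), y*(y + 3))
(2*y + 3, -1, -3)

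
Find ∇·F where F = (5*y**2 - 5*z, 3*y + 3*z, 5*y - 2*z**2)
3 - 4*z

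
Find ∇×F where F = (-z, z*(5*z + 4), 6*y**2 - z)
(12*y - 10*z - 4, -1, 0)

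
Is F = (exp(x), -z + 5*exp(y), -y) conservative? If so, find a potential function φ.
Yes, F is conservative. φ = -y*z + exp(x) + 5*exp(y)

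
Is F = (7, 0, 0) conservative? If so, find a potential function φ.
Yes, F is conservative. φ = 7*x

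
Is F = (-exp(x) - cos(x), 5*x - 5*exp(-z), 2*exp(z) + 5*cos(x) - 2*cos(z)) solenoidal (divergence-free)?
No, ∇·F = -exp(x) + 2*exp(z) + sin(x) + 2*sin(z)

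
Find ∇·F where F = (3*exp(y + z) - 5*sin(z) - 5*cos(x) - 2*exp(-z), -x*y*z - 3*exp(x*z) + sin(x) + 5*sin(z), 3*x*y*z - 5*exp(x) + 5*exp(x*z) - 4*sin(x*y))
3*x*y - x*z + 5*x*exp(x*z) + 5*sin(x)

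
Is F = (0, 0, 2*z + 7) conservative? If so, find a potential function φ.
Yes, F is conservative. φ = z*(z + 7)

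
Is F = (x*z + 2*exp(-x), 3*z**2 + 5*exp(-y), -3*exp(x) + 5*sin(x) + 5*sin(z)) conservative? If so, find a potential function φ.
No, ∇×F = (-6*z, x + 3*exp(x) - 5*cos(x), 0) ≠ 0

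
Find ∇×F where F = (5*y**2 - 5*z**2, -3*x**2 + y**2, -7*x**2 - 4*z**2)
(0, 14*x - 10*z, -6*x - 10*y)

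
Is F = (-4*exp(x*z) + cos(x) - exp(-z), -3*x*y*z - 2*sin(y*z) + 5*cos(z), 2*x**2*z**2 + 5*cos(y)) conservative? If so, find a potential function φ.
No, ∇×F = (3*x*y + 2*y*cos(y*z) - 5*sin(y) + 5*sin(z), (-4*x*(z**2 + exp(x*z))*exp(z) + 1)*exp(-z), -3*y*z) ≠ 0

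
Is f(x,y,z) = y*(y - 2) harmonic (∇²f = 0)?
No, ∇²f = 2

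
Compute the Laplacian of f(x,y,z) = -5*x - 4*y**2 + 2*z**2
-4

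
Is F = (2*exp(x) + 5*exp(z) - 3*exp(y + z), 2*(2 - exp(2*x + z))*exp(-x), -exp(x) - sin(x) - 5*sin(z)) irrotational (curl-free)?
No, ∇×F = (2*exp(x + z), exp(x) + 5*exp(z) - 3*exp(y + z) + cos(x), (-2*exp(2*x + z) + 3*exp(x + y + z) - 4)*exp(-x))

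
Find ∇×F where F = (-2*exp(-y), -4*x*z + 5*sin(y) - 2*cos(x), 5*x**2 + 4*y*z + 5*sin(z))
(4*x + 4*z, -10*x, -4*z + 2*sin(x) - 2*exp(-y))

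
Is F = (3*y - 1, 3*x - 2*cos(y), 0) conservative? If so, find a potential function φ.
Yes, F is conservative. φ = 3*x*y - x - 2*sin(y)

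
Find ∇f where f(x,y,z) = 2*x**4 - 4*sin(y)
(8*x**3, -4*cos(y), 0)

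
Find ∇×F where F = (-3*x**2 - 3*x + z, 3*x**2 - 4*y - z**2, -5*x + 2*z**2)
(2*z, 6, 6*x)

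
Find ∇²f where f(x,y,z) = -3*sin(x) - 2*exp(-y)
3*sin(x) - 2*exp(-y)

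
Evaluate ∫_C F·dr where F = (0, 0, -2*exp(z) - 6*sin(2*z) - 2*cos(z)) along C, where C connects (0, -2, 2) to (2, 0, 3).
-2*exp(3) - 2*sin(3) + 2*sin(2) - 3*cos(4) + 3*cos(6) + 2*exp(2)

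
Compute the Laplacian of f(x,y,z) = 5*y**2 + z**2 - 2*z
12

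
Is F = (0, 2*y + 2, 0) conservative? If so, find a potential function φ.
Yes, F is conservative. φ = y*(y + 2)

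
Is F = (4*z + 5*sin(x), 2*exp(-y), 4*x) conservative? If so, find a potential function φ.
Yes, F is conservative. φ = 4*x*z - 5*cos(x) - 2*exp(-y)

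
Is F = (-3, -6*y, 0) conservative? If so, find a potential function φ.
Yes, F is conservative. φ = -3*x - 3*y**2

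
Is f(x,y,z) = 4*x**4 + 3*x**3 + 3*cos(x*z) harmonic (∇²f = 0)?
No, ∇²f = -3*x**2*cos(x*z) + 48*x**2 + 18*x - 3*z**2*cos(x*z)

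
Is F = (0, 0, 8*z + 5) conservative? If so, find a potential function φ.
Yes, F is conservative. φ = z*(4*z + 5)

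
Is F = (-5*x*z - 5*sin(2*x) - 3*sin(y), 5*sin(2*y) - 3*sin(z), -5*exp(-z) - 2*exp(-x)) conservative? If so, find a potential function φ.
No, ∇×F = (3*cos(z), -5*x - 2*exp(-x), 3*cos(y)) ≠ 0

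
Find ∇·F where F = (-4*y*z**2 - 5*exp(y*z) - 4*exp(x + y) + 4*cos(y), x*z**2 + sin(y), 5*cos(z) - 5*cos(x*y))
-4*exp(x + y) - 5*sin(z) + cos(y)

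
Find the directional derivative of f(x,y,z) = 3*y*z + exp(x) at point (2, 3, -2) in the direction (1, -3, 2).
sqrt(14)*(exp(2) + 36)/14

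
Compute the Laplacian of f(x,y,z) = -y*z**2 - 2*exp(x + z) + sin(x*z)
-x**2*sin(x*z) - 2*y - z**2*sin(x*z) - 4*exp(x + z)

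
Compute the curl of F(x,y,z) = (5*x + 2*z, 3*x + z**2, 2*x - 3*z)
(-2*z, 0, 3)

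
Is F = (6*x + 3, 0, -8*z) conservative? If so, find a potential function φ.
Yes, F is conservative. φ = 3*x**2 + 3*x - 4*z**2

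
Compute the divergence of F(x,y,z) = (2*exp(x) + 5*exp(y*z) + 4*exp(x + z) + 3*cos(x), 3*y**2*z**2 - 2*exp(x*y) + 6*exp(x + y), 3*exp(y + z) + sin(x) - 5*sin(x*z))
-2*x*exp(x*y) - 5*x*cos(x*z) + 6*y*z**2 + 2*exp(x) + 6*exp(x + y) + 4*exp(x + z) + 3*exp(y + z) - 3*sin(x)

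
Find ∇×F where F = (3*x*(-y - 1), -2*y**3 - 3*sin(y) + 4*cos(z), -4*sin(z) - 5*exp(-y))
(4*sin(z) + 5*exp(-y), 0, 3*x)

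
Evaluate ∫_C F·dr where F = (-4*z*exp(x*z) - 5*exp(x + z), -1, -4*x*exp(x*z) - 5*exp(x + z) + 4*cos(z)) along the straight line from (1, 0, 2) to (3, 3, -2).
-5*E - 8*sin(2) - 3 - 4*exp(-6) + 4*exp(2) + 5*exp(3)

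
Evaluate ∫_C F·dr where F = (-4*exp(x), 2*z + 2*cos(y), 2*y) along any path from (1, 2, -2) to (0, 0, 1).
-2*sin(2) + 4 + 4*E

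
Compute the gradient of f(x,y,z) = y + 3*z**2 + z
(0, 1, 6*z + 1)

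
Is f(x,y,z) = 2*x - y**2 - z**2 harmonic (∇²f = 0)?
No, ∇²f = -4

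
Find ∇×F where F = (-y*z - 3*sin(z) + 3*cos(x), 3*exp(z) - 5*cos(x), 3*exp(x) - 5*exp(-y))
(-3*exp(z) + 5*exp(-y), -y - 3*exp(x) - 3*cos(z), z + 5*sin(x))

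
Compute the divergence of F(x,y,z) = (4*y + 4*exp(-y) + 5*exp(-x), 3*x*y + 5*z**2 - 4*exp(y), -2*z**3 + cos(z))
3*x - 6*z**2 - 4*exp(y) - sin(z) - 5*exp(-x)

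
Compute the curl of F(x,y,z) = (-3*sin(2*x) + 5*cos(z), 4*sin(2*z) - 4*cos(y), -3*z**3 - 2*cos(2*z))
(-8*cos(2*z), -5*sin(z), 0)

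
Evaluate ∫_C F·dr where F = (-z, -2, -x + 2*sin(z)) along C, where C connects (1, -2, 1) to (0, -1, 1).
-1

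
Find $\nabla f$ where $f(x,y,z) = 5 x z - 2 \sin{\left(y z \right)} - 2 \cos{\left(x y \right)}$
(2*y*sin(x*y) + 5*z, 2*x*sin(x*y) - 2*z*cos(y*z), 5*x - 2*y*cos(y*z))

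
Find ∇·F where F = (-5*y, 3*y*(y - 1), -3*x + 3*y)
6*y - 3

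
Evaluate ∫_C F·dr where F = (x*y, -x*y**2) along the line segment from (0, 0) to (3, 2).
0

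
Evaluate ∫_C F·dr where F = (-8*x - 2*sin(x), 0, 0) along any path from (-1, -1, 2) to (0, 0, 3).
6 - 2*cos(1)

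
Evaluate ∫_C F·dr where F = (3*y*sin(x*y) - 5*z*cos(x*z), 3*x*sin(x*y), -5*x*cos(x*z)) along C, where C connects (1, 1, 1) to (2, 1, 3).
-3*cos(2) - 5*sin(6) + 3*cos(1) + 5*sin(1)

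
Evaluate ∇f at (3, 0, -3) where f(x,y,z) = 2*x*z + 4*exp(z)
(-6, 0, 4*exp(-3) + 6)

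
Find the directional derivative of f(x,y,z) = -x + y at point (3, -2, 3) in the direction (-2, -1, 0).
sqrt(5)/5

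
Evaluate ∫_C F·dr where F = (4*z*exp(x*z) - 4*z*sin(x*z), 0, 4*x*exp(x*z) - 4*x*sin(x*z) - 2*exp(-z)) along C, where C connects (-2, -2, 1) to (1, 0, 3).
2*(-exp(2) - 2*E + 1 + 2*(cos(3) - cos(2) + exp(3))*exp(3))*exp(-3)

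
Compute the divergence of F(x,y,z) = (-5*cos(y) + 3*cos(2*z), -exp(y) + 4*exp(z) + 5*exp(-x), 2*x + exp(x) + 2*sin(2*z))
-exp(y) + 4*cos(2*z)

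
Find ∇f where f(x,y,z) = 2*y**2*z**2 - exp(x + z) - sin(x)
(-exp(x + z) - cos(x), 4*y*z**2, 4*y**2*z - exp(x + z))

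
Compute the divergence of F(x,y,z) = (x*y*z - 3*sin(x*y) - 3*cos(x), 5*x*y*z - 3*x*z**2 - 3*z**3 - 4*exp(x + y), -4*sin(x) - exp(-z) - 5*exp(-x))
5*x*z + y*z - 3*y*cos(x*y) - 4*exp(x + y) + 3*sin(x) + exp(-z)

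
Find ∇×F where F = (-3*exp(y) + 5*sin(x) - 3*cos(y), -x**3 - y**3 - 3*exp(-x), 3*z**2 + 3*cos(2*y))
(-6*sin(2*y), 0, 3*((-x**2 + exp(y) - sin(y))*exp(x) + 1)*exp(-x))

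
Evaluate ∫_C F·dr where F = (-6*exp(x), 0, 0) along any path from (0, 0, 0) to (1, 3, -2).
6 - 6*E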